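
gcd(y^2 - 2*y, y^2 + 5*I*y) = y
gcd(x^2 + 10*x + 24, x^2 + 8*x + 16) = x + 4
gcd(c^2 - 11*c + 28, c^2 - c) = 1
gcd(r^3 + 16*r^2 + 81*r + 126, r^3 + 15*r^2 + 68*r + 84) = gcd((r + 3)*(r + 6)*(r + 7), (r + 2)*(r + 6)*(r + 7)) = r^2 + 13*r + 42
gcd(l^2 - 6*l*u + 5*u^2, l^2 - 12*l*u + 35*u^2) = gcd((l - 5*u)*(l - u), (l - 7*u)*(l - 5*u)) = -l + 5*u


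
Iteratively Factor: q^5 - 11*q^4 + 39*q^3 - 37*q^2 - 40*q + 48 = (q + 1)*(q^4 - 12*q^3 + 51*q^2 - 88*q + 48) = (q - 4)*(q + 1)*(q^3 - 8*q^2 + 19*q - 12) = (q - 4)*(q - 1)*(q + 1)*(q^2 - 7*q + 12) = (q - 4)*(q - 3)*(q - 1)*(q + 1)*(q - 4)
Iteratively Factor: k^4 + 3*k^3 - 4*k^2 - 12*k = (k)*(k^3 + 3*k^2 - 4*k - 12) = k*(k + 2)*(k^2 + k - 6) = k*(k - 2)*(k + 2)*(k + 3)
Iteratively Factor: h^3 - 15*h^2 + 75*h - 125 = (h - 5)*(h^2 - 10*h + 25) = (h - 5)^2*(h - 5)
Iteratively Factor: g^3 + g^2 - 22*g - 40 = (g + 2)*(g^2 - g - 20) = (g - 5)*(g + 2)*(g + 4)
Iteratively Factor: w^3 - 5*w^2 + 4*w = (w - 1)*(w^2 - 4*w) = w*(w - 1)*(w - 4)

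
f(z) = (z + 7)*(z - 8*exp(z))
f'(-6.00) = -5.04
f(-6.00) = -6.02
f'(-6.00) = -5.04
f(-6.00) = -6.02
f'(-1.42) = -8.56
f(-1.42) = -18.71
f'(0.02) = -58.42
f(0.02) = -57.15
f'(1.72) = -423.81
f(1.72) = -374.58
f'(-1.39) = -8.95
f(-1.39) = -18.98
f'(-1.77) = -5.03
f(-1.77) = -16.38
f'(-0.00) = -57.00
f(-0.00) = -56.00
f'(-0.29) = -39.73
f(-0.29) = -42.11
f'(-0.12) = -49.15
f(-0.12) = -49.64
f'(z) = z + (1 - 8*exp(z))*(z + 7) - 8*exp(z) = z - (z + 7)*(8*exp(z) - 1) - 8*exp(z)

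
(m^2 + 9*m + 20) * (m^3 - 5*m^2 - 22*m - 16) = m^5 + 4*m^4 - 47*m^3 - 314*m^2 - 584*m - 320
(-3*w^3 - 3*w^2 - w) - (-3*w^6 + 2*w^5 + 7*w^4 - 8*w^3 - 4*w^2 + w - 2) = 3*w^6 - 2*w^5 - 7*w^4 + 5*w^3 + w^2 - 2*w + 2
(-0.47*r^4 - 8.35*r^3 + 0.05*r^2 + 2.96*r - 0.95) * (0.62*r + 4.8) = -0.2914*r^5 - 7.433*r^4 - 40.049*r^3 + 2.0752*r^2 + 13.619*r - 4.56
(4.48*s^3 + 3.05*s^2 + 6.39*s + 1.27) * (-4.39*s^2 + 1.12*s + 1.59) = -19.6672*s^5 - 8.3719*s^4 - 17.5129*s^3 + 6.431*s^2 + 11.5825*s + 2.0193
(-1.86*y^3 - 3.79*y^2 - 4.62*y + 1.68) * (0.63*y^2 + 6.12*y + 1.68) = -1.1718*y^5 - 13.7709*y^4 - 29.2302*y^3 - 33.5832*y^2 + 2.52*y + 2.8224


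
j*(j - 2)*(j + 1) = j^3 - j^2 - 2*j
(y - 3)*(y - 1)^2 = y^3 - 5*y^2 + 7*y - 3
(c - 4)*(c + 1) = c^2 - 3*c - 4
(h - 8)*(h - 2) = h^2 - 10*h + 16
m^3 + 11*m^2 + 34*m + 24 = (m + 1)*(m + 4)*(m + 6)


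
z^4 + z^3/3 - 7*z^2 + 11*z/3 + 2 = (z - 2)*(z - 1)*(z + 1/3)*(z + 3)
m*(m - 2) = m^2 - 2*m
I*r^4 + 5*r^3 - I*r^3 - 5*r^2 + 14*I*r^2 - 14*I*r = r*(r - 7*I)*(r + 2*I)*(I*r - I)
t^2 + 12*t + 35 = (t + 5)*(t + 7)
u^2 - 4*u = u*(u - 4)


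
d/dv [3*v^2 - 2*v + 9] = 6*v - 2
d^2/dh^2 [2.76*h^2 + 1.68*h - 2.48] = 5.52000000000000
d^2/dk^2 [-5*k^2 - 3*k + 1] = -10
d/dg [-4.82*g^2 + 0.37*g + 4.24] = 0.37 - 9.64*g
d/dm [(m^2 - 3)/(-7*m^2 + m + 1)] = (m^2 - 40*m + 3)/(49*m^4 - 14*m^3 - 13*m^2 + 2*m + 1)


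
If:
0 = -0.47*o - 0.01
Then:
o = -0.02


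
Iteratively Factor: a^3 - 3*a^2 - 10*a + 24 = (a - 2)*(a^2 - a - 12) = (a - 2)*(a + 3)*(a - 4)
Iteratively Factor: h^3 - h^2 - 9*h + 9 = (h + 3)*(h^2 - 4*h + 3) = (h - 3)*(h + 3)*(h - 1)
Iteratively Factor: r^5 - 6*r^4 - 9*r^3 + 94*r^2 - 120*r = (r - 2)*(r^4 - 4*r^3 - 17*r^2 + 60*r) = r*(r - 2)*(r^3 - 4*r^2 - 17*r + 60) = r*(r - 5)*(r - 2)*(r^2 + r - 12) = r*(r - 5)*(r - 2)*(r + 4)*(r - 3)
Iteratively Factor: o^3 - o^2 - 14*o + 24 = (o + 4)*(o^2 - 5*o + 6) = (o - 3)*(o + 4)*(o - 2)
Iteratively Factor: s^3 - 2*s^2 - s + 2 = (s + 1)*(s^2 - 3*s + 2) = (s - 1)*(s + 1)*(s - 2)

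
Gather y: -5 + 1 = -4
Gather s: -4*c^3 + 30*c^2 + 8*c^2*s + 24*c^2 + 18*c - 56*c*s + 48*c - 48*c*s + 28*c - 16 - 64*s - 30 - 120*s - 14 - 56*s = -4*c^3 + 54*c^2 + 94*c + s*(8*c^2 - 104*c - 240) - 60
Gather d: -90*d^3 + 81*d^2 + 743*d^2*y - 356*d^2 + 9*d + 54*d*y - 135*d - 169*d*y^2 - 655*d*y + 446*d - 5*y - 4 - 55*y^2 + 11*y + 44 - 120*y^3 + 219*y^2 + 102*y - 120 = -90*d^3 + d^2*(743*y - 275) + d*(-169*y^2 - 601*y + 320) - 120*y^3 + 164*y^2 + 108*y - 80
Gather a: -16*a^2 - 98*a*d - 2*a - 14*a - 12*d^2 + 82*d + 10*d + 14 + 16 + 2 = -16*a^2 + a*(-98*d - 16) - 12*d^2 + 92*d + 32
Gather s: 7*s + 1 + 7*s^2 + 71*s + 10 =7*s^2 + 78*s + 11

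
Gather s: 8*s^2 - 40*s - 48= 8*s^2 - 40*s - 48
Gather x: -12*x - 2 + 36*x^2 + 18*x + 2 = 36*x^2 + 6*x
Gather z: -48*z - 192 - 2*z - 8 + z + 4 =-49*z - 196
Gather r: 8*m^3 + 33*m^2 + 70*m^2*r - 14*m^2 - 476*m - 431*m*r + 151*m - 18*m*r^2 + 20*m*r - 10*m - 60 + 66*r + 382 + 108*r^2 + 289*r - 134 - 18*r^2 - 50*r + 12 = 8*m^3 + 19*m^2 - 335*m + r^2*(90 - 18*m) + r*(70*m^2 - 411*m + 305) + 200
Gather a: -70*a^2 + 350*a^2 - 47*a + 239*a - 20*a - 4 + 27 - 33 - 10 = 280*a^2 + 172*a - 20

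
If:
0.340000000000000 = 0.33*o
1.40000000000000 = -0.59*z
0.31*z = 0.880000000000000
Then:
No Solution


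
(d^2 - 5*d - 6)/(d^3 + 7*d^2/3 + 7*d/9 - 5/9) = 9*(d - 6)/(9*d^2 + 12*d - 5)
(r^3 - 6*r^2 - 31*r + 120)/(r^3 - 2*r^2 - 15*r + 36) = (r^2 - 3*r - 40)/(r^2 + r - 12)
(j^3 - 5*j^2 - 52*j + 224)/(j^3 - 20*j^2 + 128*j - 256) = (j + 7)/(j - 8)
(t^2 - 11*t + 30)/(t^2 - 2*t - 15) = (t - 6)/(t + 3)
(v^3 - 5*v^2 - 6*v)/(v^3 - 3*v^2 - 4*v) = (v - 6)/(v - 4)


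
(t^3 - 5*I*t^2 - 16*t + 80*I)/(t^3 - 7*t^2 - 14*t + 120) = (t^2 - t*(4 + 5*I) + 20*I)/(t^2 - 11*t + 30)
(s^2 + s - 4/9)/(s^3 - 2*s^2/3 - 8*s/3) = (s - 1/3)/(s*(s - 2))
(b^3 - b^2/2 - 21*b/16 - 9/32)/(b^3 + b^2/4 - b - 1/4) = (8*b^2 - 6*b - 9)/(8*(b^2 - 1))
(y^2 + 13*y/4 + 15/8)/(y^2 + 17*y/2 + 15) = (y + 3/4)/(y + 6)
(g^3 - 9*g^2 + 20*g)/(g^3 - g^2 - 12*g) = (g - 5)/(g + 3)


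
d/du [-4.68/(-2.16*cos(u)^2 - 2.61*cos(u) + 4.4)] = (20.2176*cos(u) + 12.2148)*sin(u)/(2.16*cos(u)^2 + 2.61*cos(u) - 4.4)^2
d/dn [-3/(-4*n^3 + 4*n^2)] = 3*(2 - 3*n)/(4*n^3*(n - 1)^2)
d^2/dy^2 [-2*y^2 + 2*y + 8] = -4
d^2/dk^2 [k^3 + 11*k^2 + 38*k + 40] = 6*k + 22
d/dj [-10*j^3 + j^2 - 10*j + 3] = -30*j^2 + 2*j - 10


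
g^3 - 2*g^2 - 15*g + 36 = (g - 3)^2*(g + 4)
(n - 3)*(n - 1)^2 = n^3 - 5*n^2 + 7*n - 3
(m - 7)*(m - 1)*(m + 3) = m^3 - 5*m^2 - 17*m + 21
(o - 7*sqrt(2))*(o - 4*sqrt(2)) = o^2 - 11*sqrt(2)*o + 56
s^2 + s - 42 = (s - 6)*(s + 7)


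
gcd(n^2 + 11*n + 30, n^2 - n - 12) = 1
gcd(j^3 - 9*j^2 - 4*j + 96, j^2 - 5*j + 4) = j - 4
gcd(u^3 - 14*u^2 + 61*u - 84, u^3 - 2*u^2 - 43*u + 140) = u - 4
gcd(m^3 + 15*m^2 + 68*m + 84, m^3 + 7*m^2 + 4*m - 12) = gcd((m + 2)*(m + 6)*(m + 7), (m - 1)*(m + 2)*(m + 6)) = m^2 + 8*m + 12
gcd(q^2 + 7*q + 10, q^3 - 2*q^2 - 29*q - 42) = q + 2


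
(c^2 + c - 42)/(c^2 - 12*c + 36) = (c + 7)/(c - 6)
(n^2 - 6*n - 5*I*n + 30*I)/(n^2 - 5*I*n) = (n - 6)/n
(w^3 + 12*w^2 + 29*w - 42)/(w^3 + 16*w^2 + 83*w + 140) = (w^2 + 5*w - 6)/(w^2 + 9*w + 20)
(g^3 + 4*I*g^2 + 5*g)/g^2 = g + 4*I + 5/g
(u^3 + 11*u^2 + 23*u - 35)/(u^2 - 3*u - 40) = (u^2 + 6*u - 7)/(u - 8)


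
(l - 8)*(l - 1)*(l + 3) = l^3 - 6*l^2 - 19*l + 24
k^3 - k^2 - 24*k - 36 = (k - 6)*(k + 2)*(k + 3)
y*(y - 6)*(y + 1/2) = y^3 - 11*y^2/2 - 3*y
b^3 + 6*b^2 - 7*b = b*(b - 1)*(b + 7)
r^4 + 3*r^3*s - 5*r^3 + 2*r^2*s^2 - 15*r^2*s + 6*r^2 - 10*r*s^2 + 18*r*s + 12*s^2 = (r - 3)*(r - 2)*(r + s)*(r + 2*s)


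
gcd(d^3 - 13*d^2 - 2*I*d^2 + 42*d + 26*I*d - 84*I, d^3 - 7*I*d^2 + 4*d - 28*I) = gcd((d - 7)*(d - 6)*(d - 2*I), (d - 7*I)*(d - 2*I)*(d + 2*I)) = d - 2*I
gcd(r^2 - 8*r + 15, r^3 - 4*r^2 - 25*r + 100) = r - 5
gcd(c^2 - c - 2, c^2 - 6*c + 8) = c - 2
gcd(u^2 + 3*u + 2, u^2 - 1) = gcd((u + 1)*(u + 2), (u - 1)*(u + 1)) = u + 1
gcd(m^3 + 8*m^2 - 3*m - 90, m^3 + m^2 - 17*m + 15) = m^2 + 2*m - 15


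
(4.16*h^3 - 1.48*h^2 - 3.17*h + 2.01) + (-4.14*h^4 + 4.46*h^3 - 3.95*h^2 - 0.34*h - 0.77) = -4.14*h^4 + 8.62*h^3 - 5.43*h^2 - 3.51*h + 1.24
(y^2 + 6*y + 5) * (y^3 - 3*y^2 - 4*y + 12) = y^5 + 3*y^4 - 17*y^3 - 27*y^2 + 52*y + 60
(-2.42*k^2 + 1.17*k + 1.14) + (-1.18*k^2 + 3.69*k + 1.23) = -3.6*k^2 + 4.86*k + 2.37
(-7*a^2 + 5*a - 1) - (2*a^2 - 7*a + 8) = -9*a^2 + 12*a - 9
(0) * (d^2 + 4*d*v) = 0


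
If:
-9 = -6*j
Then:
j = 3/2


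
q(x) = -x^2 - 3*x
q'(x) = -2*x - 3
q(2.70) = -15.39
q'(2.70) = -8.40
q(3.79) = -25.73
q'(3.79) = -10.58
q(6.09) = -55.36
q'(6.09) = -15.18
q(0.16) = -0.51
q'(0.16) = -3.32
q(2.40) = -12.96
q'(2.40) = -7.80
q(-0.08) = 0.23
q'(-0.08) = -2.84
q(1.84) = -8.91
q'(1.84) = -6.68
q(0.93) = -3.65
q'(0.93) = -4.86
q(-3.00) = 0.00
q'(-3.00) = 3.00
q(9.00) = -108.00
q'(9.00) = -21.00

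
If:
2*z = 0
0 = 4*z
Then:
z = 0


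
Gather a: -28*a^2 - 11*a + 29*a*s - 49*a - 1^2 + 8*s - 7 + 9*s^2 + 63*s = -28*a^2 + a*(29*s - 60) + 9*s^2 + 71*s - 8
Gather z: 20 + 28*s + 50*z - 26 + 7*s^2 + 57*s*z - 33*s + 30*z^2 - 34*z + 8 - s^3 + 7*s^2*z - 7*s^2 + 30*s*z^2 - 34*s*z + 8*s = -s^3 + 3*s + z^2*(30*s + 30) + z*(7*s^2 + 23*s + 16) + 2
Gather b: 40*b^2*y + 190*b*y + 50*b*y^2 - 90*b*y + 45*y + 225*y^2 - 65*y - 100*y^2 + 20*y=40*b^2*y + b*(50*y^2 + 100*y) + 125*y^2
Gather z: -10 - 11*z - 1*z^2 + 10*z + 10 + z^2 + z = 0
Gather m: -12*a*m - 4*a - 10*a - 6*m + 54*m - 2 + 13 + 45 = -14*a + m*(48 - 12*a) + 56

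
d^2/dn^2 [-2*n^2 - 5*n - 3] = -4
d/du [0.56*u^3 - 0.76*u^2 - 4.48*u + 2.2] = 1.68*u^2 - 1.52*u - 4.48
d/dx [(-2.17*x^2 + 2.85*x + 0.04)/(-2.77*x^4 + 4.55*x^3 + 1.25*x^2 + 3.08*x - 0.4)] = (-12.0218*x^5 + 33.557*x^4 - 25.4918*x^3 - 10.7921*x^2 + 1.636*x - 1.2632)/(7.6729*x^8 - 25.207*x^7 + 13.7775*x^6 - 5.6882*x^5 + 31.8065*x^4 + 4.06*x^3 + 8.4864*x^2 - 2.464*x + 0.16)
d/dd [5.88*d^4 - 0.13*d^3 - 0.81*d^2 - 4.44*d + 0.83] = 23.52*d^3 - 0.39*d^2 - 1.62*d - 4.44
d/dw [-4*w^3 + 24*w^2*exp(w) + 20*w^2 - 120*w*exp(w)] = 24*w^2*exp(w) - 12*w^2 - 72*w*exp(w) + 40*w - 120*exp(w)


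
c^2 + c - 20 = (c - 4)*(c + 5)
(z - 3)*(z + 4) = z^2 + z - 12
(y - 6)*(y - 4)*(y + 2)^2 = y^4 - 6*y^3 - 12*y^2 + 56*y + 96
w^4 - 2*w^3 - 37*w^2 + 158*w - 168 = (w - 4)*(w - 3)*(w - 2)*(w + 7)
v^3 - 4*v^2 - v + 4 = (v - 4)*(v - 1)*(v + 1)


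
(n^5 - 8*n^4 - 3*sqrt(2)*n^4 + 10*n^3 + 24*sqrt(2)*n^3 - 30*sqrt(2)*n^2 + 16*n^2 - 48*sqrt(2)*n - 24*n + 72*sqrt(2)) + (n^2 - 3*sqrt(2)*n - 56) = n^5 - 8*n^4 - 3*sqrt(2)*n^4 + 10*n^3 + 24*sqrt(2)*n^3 - 30*sqrt(2)*n^2 + 17*n^2 - 51*sqrt(2)*n - 24*n - 56 + 72*sqrt(2)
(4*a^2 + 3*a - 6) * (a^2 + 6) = 4*a^4 + 3*a^3 + 18*a^2 + 18*a - 36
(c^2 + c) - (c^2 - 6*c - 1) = 7*c + 1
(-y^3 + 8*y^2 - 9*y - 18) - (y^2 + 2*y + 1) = -y^3 + 7*y^2 - 11*y - 19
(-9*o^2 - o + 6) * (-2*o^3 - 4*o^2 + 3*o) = 18*o^5 + 38*o^4 - 35*o^3 - 27*o^2 + 18*o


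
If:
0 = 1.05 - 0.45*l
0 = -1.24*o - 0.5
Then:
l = 2.33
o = -0.40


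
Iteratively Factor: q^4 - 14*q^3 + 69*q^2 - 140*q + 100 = (q - 2)*(q^3 - 12*q^2 + 45*q - 50) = (q - 5)*(q - 2)*(q^2 - 7*q + 10) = (q - 5)*(q - 2)^2*(q - 5)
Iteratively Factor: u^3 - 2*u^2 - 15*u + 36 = (u - 3)*(u^2 + u - 12) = (u - 3)^2*(u + 4)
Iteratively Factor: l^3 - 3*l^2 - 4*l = (l + 1)*(l^2 - 4*l) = l*(l + 1)*(l - 4)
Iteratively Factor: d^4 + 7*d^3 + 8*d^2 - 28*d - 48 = (d + 4)*(d^3 + 3*d^2 - 4*d - 12) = (d + 3)*(d + 4)*(d^2 - 4) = (d + 2)*(d + 3)*(d + 4)*(d - 2)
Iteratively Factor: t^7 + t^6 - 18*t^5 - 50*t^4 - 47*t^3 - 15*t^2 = (t + 1)*(t^6 - 18*t^4 - 32*t^3 - 15*t^2) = t*(t + 1)*(t^5 - 18*t^3 - 32*t^2 - 15*t) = t*(t + 1)^2*(t^4 - t^3 - 17*t^2 - 15*t) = t*(t + 1)^2*(t + 3)*(t^3 - 4*t^2 - 5*t) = t^2*(t + 1)^2*(t + 3)*(t^2 - 4*t - 5) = t^2*(t - 5)*(t + 1)^2*(t + 3)*(t + 1)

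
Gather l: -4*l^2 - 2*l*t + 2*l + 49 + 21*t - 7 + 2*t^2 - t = -4*l^2 + l*(2 - 2*t) + 2*t^2 + 20*t + 42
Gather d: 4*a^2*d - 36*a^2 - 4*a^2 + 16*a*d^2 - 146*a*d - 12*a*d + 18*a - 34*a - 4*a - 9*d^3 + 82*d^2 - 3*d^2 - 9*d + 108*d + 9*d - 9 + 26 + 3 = -40*a^2 - 20*a - 9*d^3 + d^2*(16*a + 79) + d*(4*a^2 - 158*a + 108) + 20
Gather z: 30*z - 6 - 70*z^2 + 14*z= -70*z^2 + 44*z - 6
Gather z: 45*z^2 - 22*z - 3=45*z^2 - 22*z - 3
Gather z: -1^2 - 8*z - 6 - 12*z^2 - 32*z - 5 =-12*z^2 - 40*z - 12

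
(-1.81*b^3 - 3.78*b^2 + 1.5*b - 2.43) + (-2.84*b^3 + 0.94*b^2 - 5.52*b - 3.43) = -4.65*b^3 - 2.84*b^2 - 4.02*b - 5.86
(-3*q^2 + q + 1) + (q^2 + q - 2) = -2*q^2 + 2*q - 1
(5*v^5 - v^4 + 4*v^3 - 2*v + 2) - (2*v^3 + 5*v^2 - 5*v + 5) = 5*v^5 - v^4 + 2*v^3 - 5*v^2 + 3*v - 3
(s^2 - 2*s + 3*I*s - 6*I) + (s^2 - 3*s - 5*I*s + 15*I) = 2*s^2 - 5*s - 2*I*s + 9*I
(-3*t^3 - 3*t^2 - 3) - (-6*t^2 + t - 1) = -3*t^3 + 3*t^2 - t - 2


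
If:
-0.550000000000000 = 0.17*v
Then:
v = -3.24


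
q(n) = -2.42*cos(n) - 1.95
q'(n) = 2.42*sin(n)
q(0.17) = -4.34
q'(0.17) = 0.41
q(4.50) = -1.44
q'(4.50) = -2.37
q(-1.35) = -2.48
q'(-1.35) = -2.36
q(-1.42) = -2.31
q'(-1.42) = -2.39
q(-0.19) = -4.33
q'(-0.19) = -0.46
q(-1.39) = -2.39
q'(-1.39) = -2.38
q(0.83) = -3.58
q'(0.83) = 1.79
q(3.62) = 0.20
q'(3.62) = -1.11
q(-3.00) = 0.45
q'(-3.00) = -0.34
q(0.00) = -4.37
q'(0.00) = 0.00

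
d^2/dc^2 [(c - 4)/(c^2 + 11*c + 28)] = 2*((c - 4)*(2*c + 11)^2 - (3*c + 7)*(c^2 + 11*c + 28))/(c^2 + 11*c + 28)^3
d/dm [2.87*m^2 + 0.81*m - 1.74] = 5.74*m + 0.81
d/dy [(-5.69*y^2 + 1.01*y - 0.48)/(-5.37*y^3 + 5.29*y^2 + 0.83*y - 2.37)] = (-30.5553*y^4 + 10.8474*y^3 - 17.7984*y^2 + 32.049*y - 1.9953)/(28.8369*y^6 - 56.8146*y^5 + 19.0699*y^4 + 34.2352*y^3 - 24.3857*y^2 - 3.9342*y + 5.6169)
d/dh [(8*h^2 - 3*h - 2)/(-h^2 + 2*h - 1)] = (13*h - 7)/(h^3 - 3*h^2 + 3*h - 1)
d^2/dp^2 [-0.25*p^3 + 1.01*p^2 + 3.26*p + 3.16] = 2.02 - 1.5*p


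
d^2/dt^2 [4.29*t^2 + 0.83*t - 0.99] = 8.58000000000000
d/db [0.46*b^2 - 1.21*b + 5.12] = 0.92*b - 1.21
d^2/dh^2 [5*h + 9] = 0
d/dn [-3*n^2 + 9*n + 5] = 9 - 6*n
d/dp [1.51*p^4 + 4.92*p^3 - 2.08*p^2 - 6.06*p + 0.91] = 6.04*p^3 + 14.76*p^2 - 4.16*p - 6.06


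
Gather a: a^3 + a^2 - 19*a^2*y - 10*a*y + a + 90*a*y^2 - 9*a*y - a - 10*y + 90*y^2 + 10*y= a^3 + a^2*(1 - 19*y) + a*(90*y^2 - 19*y) + 90*y^2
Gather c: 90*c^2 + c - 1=90*c^2 + c - 1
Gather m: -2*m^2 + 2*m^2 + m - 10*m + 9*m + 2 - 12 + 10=0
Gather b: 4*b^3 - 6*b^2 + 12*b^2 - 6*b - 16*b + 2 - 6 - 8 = 4*b^3 + 6*b^2 - 22*b - 12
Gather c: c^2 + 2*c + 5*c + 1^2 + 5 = c^2 + 7*c + 6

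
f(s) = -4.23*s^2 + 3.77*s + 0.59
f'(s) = 3.77 - 8.46*s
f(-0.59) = -3.11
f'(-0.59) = 8.76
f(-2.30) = -30.46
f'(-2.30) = 23.23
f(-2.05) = -24.92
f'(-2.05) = 21.11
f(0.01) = 0.63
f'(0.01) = 3.69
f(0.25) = 1.27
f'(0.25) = 1.66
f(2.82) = -22.42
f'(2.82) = -20.09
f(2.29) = -12.96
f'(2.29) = -15.60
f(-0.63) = -3.46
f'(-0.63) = 9.10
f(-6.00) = -174.31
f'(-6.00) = 54.53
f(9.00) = -308.11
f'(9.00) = -72.37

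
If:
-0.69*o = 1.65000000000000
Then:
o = -2.39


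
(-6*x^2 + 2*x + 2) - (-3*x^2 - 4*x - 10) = -3*x^2 + 6*x + 12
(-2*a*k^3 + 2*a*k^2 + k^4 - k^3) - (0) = -2*a*k^3 + 2*a*k^2 + k^4 - k^3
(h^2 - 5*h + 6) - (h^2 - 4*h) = 6 - h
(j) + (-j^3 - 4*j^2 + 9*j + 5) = -j^3 - 4*j^2 + 10*j + 5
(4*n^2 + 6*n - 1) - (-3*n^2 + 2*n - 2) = 7*n^2 + 4*n + 1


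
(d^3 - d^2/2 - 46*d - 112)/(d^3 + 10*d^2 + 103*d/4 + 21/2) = 2*(d^2 - 4*d - 32)/(2*d^2 + 13*d + 6)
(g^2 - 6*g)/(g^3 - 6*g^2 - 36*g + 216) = g/(g^2 - 36)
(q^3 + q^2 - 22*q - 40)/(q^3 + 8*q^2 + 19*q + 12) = (q^2 - 3*q - 10)/(q^2 + 4*q + 3)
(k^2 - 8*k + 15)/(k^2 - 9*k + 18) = (k - 5)/(k - 6)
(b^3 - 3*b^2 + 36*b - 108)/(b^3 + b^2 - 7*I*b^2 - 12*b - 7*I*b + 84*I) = (b^2 + 36)/(b^2 + b*(4 - 7*I) - 28*I)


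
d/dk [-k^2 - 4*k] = -2*k - 4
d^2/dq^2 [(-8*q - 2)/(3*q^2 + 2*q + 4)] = 4*(-4*(3*q + 1)^2*(4*q + 1) + (36*q + 11)*(3*q^2 + 2*q + 4))/(3*q^2 + 2*q + 4)^3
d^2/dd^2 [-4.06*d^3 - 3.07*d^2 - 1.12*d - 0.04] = -24.36*d - 6.14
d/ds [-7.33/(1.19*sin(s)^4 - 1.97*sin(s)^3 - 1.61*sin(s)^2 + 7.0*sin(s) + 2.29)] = (34.8908*sin(s)^3 - 43.3203*sin(s)^2 - 23.6026*sin(s) + 51.31)*cos(s)/(1.19*sin(s)^4 - 1.97*sin(s)^3 - 1.61*sin(s)^2 + 7.0*sin(s) + 2.29)^2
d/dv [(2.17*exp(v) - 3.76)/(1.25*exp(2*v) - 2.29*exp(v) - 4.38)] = (-2.7125*exp(2*v) + 9.4*exp(v) - 18.115)*exp(v)/(1.5625*exp(4*v) - 5.725*exp(3*v) - 5.7059*exp(2*v) + 20.0604*exp(v) + 19.1844)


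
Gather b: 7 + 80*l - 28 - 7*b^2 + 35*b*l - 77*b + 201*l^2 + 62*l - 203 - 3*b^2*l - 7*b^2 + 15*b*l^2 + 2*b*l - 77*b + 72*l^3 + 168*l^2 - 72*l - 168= b^2*(-3*l - 14) + b*(15*l^2 + 37*l - 154) + 72*l^3 + 369*l^2 + 70*l - 392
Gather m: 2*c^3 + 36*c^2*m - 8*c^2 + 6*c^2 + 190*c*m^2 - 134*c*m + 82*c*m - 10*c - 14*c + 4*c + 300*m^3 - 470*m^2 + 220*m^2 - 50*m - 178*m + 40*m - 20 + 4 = 2*c^3 - 2*c^2 - 20*c + 300*m^3 + m^2*(190*c - 250) + m*(36*c^2 - 52*c - 188) - 16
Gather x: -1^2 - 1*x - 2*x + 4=3 - 3*x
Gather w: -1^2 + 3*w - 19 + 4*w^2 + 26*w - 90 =4*w^2 + 29*w - 110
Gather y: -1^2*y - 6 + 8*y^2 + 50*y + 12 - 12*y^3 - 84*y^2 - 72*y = -12*y^3 - 76*y^2 - 23*y + 6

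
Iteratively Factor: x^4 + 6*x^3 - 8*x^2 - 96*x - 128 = (x + 2)*(x^3 + 4*x^2 - 16*x - 64) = (x - 4)*(x + 2)*(x^2 + 8*x + 16) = (x - 4)*(x + 2)*(x + 4)*(x + 4)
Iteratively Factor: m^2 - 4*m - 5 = (m + 1)*(m - 5)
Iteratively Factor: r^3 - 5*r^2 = (r)*(r^2 - 5*r) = r*(r - 5)*(r)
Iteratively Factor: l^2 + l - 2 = (l - 1)*(l + 2)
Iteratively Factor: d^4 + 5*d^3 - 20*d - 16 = (d + 1)*(d^3 + 4*d^2 - 4*d - 16) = (d + 1)*(d + 4)*(d^2 - 4) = (d + 1)*(d + 2)*(d + 4)*(d - 2)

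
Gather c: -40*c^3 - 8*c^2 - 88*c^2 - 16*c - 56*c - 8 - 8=-40*c^3 - 96*c^2 - 72*c - 16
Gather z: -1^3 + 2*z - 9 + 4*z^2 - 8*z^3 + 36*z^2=-8*z^3 + 40*z^2 + 2*z - 10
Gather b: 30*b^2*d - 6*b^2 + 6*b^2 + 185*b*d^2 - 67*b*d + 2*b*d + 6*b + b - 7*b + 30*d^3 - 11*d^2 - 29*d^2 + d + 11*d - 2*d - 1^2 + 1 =30*b^2*d + b*(185*d^2 - 65*d) + 30*d^3 - 40*d^2 + 10*d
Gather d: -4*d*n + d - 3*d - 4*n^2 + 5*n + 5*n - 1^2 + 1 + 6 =d*(-4*n - 2) - 4*n^2 + 10*n + 6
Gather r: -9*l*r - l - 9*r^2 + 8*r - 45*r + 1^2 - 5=-l - 9*r^2 + r*(-9*l - 37) - 4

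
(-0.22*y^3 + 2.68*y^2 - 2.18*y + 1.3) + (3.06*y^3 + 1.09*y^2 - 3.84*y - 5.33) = 2.84*y^3 + 3.77*y^2 - 6.02*y - 4.03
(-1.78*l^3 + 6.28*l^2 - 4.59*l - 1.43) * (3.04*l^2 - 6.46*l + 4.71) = -5.4112*l^5 + 30.59*l^4 - 62.9062*l^3 + 54.883*l^2 - 12.3811*l - 6.7353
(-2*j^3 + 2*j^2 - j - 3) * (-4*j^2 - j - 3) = 8*j^5 - 6*j^4 + 8*j^3 + 7*j^2 + 6*j + 9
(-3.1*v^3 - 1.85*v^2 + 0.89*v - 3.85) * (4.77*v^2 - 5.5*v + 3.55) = -14.787*v^5 + 8.2255*v^4 + 3.4153*v^3 - 29.827*v^2 + 24.3345*v - 13.6675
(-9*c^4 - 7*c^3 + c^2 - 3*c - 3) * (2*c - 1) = -18*c^5 - 5*c^4 + 9*c^3 - 7*c^2 - 3*c + 3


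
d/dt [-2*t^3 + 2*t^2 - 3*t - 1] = -6*t^2 + 4*t - 3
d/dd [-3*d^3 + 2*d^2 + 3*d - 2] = -9*d^2 + 4*d + 3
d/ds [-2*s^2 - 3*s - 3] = -4*s - 3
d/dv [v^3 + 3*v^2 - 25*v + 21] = 3*v^2 + 6*v - 25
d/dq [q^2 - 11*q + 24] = 2*q - 11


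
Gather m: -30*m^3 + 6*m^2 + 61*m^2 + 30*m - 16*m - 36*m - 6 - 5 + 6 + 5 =-30*m^3 + 67*m^2 - 22*m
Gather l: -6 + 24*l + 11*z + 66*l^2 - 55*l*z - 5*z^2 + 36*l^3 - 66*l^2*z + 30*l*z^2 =36*l^3 + l^2*(66 - 66*z) + l*(30*z^2 - 55*z + 24) - 5*z^2 + 11*z - 6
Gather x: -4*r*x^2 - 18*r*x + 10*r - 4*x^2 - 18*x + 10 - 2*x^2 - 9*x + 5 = 10*r + x^2*(-4*r - 6) + x*(-18*r - 27) + 15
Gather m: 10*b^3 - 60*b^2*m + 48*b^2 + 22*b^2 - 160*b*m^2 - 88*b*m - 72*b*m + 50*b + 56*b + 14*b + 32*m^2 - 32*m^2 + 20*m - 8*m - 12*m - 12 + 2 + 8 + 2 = 10*b^3 + 70*b^2 - 160*b*m^2 + 120*b + m*(-60*b^2 - 160*b)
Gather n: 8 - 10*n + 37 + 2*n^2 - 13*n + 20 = 2*n^2 - 23*n + 65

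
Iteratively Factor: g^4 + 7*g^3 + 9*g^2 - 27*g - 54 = (g + 3)*(g^3 + 4*g^2 - 3*g - 18) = (g + 3)^2*(g^2 + g - 6) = (g + 3)^3*(g - 2)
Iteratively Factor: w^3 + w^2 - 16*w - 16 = (w + 4)*(w^2 - 3*w - 4) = (w - 4)*(w + 4)*(w + 1)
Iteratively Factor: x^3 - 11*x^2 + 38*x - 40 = (x - 4)*(x^2 - 7*x + 10) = (x - 4)*(x - 2)*(x - 5)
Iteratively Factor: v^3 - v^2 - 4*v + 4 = (v - 2)*(v^2 + v - 2) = (v - 2)*(v - 1)*(v + 2)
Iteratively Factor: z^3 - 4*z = (z - 2)*(z^2 + 2*z) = (z - 2)*(z + 2)*(z)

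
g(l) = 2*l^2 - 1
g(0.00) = -1.00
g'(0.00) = 0.00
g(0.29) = -0.83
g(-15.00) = 449.00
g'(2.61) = 10.44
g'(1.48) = 5.92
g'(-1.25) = -5.00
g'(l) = 4*l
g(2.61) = 12.62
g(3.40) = 22.12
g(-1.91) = 6.30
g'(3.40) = 13.60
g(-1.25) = 2.12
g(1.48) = 3.38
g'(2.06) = 8.24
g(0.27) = -0.85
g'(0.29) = 1.16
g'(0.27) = 1.08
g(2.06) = 7.49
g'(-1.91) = -7.64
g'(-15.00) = -60.00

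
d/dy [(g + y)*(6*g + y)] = 7*g + 2*y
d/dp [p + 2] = 1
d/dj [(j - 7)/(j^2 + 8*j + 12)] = (j^2 + 8*j - 2*(j - 7)*(j + 4) + 12)/(j^2 + 8*j + 12)^2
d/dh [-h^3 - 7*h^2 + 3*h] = -3*h^2 - 14*h + 3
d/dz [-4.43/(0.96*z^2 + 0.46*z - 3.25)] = (8.5056*z + 2.0378)/(0.96*z^2 + 0.46*z - 3.25)^2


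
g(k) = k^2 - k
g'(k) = 2*k - 1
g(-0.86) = 1.60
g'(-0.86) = -2.72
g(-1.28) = 2.92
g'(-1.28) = -3.56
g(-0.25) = 0.31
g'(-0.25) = -1.50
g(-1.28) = 2.92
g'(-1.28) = -3.56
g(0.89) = -0.10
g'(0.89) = 0.78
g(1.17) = 0.20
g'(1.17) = 1.34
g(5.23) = 22.12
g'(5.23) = 9.46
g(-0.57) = 0.89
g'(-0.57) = -2.14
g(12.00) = 132.00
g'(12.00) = 23.00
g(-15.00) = 240.00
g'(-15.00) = -31.00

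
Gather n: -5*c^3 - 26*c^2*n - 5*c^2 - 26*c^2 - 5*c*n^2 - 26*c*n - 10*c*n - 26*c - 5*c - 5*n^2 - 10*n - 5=-5*c^3 - 31*c^2 - 31*c + n^2*(-5*c - 5) + n*(-26*c^2 - 36*c - 10) - 5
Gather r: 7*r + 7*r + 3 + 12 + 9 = 14*r + 24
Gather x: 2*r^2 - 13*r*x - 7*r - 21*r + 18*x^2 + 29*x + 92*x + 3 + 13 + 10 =2*r^2 - 28*r + 18*x^2 + x*(121 - 13*r) + 26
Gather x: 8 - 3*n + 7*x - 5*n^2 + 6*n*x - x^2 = -5*n^2 - 3*n - x^2 + x*(6*n + 7) + 8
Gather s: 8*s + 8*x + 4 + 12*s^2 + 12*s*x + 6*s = 12*s^2 + s*(12*x + 14) + 8*x + 4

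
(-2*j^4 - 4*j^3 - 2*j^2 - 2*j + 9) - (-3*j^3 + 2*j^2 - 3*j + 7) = -2*j^4 - j^3 - 4*j^2 + j + 2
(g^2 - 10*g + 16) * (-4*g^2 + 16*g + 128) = -4*g^4 + 56*g^3 - 96*g^2 - 1024*g + 2048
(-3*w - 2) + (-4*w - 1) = -7*w - 3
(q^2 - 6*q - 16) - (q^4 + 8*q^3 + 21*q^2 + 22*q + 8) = -q^4 - 8*q^3 - 20*q^2 - 28*q - 24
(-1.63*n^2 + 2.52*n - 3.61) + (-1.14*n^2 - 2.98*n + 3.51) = -2.77*n^2 - 0.46*n - 0.1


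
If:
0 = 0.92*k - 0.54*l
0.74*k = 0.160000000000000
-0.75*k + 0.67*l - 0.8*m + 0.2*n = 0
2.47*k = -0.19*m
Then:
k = 0.22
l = 0.37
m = -2.81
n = -11.67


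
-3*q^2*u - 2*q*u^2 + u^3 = u*(-3*q + u)*(q + u)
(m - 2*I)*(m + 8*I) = m^2 + 6*I*m + 16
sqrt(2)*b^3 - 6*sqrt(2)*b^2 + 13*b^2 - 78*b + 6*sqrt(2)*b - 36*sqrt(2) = (b - 6)*(b + 6*sqrt(2))*(sqrt(2)*b + 1)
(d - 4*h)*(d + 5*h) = d^2 + d*h - 20*h^2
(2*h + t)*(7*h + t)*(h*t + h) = 14*h^3*t + 14*h^3 + 9*h^2*t^2 + 9*h^2*t + h*t^3 + h*t^2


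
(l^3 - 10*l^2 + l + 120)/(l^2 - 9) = (l^2 - 13*l + 40)/(l - 3)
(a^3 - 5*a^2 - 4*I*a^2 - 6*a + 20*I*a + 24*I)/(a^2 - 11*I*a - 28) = (a^2 - 5*a - 6)/(a - 7*I)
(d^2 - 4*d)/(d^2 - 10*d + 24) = d/(d - 6)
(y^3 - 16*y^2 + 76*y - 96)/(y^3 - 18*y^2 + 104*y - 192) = (y - 2)/(y - 4)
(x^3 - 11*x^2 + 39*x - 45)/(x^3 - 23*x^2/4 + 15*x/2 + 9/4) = 4*(x - 5)/(4*x + 1)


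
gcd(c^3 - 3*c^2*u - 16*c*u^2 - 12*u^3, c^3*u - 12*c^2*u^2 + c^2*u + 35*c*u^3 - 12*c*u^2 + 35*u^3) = 1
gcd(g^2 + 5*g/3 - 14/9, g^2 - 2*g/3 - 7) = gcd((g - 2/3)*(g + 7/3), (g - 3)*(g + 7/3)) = g + 7/3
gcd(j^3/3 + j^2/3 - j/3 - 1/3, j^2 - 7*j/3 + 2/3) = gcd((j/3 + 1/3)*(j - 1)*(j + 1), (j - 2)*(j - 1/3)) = 1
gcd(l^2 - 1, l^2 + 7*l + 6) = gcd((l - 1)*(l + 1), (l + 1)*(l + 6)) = l + 1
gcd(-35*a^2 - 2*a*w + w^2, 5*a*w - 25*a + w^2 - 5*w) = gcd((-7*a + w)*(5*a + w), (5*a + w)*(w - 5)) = 5*a + w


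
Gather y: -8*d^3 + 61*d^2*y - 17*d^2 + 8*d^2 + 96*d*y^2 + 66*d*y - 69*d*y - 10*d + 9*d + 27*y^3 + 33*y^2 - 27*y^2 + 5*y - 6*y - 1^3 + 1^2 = -8*d^3 - 9*d^2 - d + 27*y^3 + y^2*(96*d + 6) + y*(61*d^2 - 3*d - 1)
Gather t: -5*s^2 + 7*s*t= -5*s^2 + 7*s*t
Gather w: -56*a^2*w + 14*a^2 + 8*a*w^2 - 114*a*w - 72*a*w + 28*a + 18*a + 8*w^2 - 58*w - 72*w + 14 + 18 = 14*a^2 + 46*a + w^2*(8*a + 8) + w*(-56*a^2 - 186*a - 130) + 32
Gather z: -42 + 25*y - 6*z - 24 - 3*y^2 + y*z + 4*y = -3*y^2 + 29*y + z*(y - 6) - 66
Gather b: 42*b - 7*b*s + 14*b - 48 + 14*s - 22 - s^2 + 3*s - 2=b*(56 - 7*s) - s^2 + 17*s - 72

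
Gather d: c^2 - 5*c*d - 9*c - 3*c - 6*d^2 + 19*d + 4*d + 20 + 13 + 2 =c^2 - 12*c - 6*d^2 + d*(23 - 5*c) + 35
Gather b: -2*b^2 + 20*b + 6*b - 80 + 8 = -2*b^2 + 26*b - 72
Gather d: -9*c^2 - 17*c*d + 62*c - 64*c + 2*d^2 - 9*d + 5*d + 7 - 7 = -9*c^2 - 2*c + 2*d^2 + d*(-17*c - 4)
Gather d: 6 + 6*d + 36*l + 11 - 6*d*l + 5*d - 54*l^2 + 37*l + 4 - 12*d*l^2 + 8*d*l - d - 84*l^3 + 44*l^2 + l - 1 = d*(-12*l^2 + 2*l + 10) - 84*l^3 - 10*l^2 + 74*l + 20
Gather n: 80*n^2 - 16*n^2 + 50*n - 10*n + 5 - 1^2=64*n^2 + 40*n + 4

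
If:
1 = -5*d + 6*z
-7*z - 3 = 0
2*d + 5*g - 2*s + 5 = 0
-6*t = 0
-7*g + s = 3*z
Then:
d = -5/7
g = 43/63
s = 220/63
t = 0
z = -3/7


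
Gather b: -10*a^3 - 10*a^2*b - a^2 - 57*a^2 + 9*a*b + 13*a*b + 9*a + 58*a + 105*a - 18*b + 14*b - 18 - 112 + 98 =-10*a^3 - 58*a^2 + 172*a + b*(-10*a^2 + 22*a - 4) - 32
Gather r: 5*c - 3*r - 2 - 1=5*c - 3*r - 3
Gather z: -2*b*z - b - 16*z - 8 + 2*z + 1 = -b + z*(-2*b - 14) - 7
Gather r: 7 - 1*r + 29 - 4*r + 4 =40 - 5*r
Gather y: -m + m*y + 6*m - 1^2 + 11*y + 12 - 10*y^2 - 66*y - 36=5*m - 10*y^2 + y*(m - 55) - 25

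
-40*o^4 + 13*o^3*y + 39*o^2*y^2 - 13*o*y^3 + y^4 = (-8*o + y)*(-5*o + y)*(-o + y)*(o + y)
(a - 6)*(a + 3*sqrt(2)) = a^2 - 6*a + 3*sqrt(2)*a - 18*sqrt(2)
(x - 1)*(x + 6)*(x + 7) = x^3 + 12*x^2 + 29*x - 42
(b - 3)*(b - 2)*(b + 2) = b^3 - 3*b^2 - 4*b + 12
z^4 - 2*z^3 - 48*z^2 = z^2*(z - 8)*(z + 6)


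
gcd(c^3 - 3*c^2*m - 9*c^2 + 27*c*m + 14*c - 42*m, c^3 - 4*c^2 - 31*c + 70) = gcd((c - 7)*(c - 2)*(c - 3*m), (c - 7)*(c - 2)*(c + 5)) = c^2 - 9*c + 14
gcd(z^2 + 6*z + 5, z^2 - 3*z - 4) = z + 1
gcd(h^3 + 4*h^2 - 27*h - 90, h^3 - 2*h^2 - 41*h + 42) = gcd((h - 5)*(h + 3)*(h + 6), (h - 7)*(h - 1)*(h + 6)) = h + 6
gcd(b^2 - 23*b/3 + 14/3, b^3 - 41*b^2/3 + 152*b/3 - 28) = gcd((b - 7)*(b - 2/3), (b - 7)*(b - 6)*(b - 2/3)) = b^2 - 23*b/3 + 14/3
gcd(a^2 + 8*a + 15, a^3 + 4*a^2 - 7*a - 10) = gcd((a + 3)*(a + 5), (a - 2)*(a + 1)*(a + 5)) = a + 5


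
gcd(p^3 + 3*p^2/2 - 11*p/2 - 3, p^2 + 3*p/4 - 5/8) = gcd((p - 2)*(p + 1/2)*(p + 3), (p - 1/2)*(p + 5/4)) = 1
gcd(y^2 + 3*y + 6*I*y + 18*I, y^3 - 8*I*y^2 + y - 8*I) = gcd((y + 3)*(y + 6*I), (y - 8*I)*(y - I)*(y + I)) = 1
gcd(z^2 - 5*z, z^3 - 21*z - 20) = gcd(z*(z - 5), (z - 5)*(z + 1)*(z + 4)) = z - 5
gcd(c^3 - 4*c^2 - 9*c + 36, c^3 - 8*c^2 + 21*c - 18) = c - 3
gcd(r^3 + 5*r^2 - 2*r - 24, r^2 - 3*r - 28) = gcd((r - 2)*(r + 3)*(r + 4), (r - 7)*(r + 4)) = r + 4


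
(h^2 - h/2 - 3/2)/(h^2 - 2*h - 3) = (h - 3/2)/(h - 3)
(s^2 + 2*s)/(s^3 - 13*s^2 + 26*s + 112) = s/(s^2 - 15*s + 56)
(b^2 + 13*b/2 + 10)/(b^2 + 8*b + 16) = (b + 5/2)/(b + 4)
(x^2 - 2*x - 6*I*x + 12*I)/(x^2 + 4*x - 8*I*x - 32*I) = (x^2 + x*(-2 - 6*I) + 12*I)/(x^2 + x*(4 - 8*I) - 32*I)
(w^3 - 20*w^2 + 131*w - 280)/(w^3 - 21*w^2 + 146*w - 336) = (w - 5)/(w - 6)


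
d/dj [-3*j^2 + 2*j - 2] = 2 - 6*j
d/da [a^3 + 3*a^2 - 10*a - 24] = 3*a^2 + 6*a - 10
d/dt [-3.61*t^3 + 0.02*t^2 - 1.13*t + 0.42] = -10.83*t^2 + 0.04*t - 1.13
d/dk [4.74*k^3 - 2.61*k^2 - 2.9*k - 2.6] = 14.22*k^2 - 5.22*k - 2.9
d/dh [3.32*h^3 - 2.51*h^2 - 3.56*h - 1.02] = 9.96*h^2 - 5.02*h - 3.56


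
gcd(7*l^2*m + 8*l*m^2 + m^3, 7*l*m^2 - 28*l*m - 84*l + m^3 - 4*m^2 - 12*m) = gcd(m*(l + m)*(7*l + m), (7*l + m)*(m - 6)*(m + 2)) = 7*l + m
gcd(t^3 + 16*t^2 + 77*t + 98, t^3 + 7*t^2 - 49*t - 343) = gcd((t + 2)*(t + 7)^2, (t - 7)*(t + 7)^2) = t^2 + 14*t + 49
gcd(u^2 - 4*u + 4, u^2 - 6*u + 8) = u - 2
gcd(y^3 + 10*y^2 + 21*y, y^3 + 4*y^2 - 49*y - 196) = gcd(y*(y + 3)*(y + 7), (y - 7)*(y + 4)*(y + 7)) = y + 7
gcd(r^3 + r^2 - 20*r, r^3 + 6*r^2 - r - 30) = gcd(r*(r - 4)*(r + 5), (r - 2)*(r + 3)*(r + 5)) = r + 5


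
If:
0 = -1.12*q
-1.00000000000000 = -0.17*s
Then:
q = 0.00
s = 5.88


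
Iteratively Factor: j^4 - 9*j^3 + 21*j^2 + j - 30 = (j - 5)*(j^3 - 4*j^2 + j + 6) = (j - 5)*(j + 1)*(j^2 - 5*j + 6) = (j - 5)*(j - 2)*(j + 1)*(j - 3)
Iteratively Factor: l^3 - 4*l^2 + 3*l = (l - 1)*(l^2 - 3*l) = (l - 3)*(l - 1)*(l)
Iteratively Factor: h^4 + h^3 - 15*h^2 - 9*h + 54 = (h + 3)*(h^3 - 2*h^2 - 9*h + 18) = (h + 3)^2*(h^2 - 5*h + 6) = (h - 2)*(h + 3)^2*(h - 3)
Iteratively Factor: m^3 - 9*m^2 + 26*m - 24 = (m - 3)*(m^2 - 6*m + 8) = (m - 3)*(m - 2)*(m - 4)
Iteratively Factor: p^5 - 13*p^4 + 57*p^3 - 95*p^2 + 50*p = (p)*(p^4 - 13*p^3 + 57*p^2 - 95*p + 50) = p*(p - 2)*(p^3 - 11*p^2 + 35*p - 25) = p*(p - 5)*(p - 2)*(p^2 - 6*p + 5) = p*(p - 5)^2*(p - 2)*(p - 1)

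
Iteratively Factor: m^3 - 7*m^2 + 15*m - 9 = (m - 1)*(m^2 - 6*m + 9) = (m - 3)*(m - 1)*(m - 3)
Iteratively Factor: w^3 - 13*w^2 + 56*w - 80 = (w - 5)*(w^2 - 8*w + 16) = (w - 5)*(w - 4)*(w - 4)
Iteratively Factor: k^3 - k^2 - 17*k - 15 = (k + 1)*(k^2 - 2*k - 15) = (k - 5)*(k + 1)*(k + 3)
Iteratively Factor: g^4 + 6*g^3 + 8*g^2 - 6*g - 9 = (g - 1)*(g^3 + 7*g^2 + 15*g + 9) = (g - 1)*(g + 1)*(g^2 + 6*g + 9) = (g - 1)*(g + 1)*(g + 3)*(g + 3)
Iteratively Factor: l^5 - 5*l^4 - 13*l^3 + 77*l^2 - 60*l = (l - 3)*(l^4 - 2*l^3 - 19*l^2 + 20*l) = l*(l - 3)*(l^3 - 2*l^2 - 19*l + 20) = l*(l - 3)*(l - 1)*(l^2 - l - 20) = l*(l - 3)*(l - 1)*(l + 4)*(l - 5)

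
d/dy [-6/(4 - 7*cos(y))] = 42*sin(y)/(7*cos(y) - 4)^2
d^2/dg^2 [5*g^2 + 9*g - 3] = 10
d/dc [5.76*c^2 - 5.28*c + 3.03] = 11.52*c - 5.28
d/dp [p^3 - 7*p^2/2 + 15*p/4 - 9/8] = 3*p^2 - 7*p + 15/4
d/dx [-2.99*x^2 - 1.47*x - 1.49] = -5.98*x - 1.47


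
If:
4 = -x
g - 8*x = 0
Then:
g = -32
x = -4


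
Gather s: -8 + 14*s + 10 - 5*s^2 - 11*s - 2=-5*s^2 + 3*s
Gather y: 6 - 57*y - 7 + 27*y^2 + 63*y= 27*y^2 + 6*y - 1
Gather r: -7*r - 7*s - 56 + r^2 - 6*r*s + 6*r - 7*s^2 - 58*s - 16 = r^2 + r*(-6*s - 1) - 7*s^2 - 65*s - 72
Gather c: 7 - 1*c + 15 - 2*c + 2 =24 - 3*c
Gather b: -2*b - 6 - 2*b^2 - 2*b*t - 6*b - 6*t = -2*b^2 + b*(-2*t - 8) - 6*t - 6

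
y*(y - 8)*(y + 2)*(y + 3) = y^4 - 3*y^3 - 34*y^2 - 48*y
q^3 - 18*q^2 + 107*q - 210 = (q - 7)*(q - 6)*(q - 5)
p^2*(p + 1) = p^3 + p^2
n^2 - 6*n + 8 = (n - 4)*(n - 2)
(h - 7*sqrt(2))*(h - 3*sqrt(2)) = h^2 - 10*sqrt(2)*h + 42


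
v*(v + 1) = v^2 + v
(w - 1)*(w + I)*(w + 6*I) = w^3 - w^2 + 7*I*w^2 - 6*w - 7*I*w + 6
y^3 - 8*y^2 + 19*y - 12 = (y - 4)*(y - 3)*(y - 1)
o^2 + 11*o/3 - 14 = (o - 7/3)*(o + 6)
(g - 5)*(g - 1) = g^2 - 6*g + 5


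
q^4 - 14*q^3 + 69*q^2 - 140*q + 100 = (q - 5)^2*(q - 2)^2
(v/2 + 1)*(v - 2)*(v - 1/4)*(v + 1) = v^4/2 + 3*v^3/8 - 17*v^2/8 - 3*v/2 + 1/2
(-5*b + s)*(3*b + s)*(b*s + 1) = -15*b^3*s - 2*b^2*s^2 - 15*b^2 + b*s^3 - 2*b*s + s^2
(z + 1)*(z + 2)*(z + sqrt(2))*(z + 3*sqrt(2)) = z^4 + 3*z^3 + 4*sqrt(2)*z^3 + 8*z^2 + 12*sqrt(2)*z^2 + 8*sqrt(2)*z + 18*z + 12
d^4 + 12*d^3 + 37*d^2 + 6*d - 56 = (d - 1)*(d + 2)*(d + 4)*(d + 7)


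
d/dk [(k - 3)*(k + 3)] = 2*k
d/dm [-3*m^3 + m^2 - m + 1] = -9*m^2 + 2*m - 1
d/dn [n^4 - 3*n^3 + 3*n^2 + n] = 4*n^3 - 9*n^2 + 6*n + 1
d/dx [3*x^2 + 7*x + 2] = 6*x + 7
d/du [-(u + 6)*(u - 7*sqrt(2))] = -2*u - 6 + 7*sqrt(2)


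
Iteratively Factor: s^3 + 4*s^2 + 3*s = (s)*(s^2 + 4*s + 3) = s*(s + 1)*(s + 3)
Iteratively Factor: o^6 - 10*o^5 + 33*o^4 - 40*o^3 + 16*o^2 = (o)*(o^5 - 10*o^4 + 33*o^3 - 40*o^2 + 16*o) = o*(o - 4)*(o^4 - 6*o^3 + 9*o^2 - 4*o) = o*(o - 4)*(o - 1)*(o^3 - 5*o^2 + 4*o) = o*(o - 4)*(o - 1)^2*(o^2 - 4*o) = o*(o - 4)^2*(o - 1)^2*(o)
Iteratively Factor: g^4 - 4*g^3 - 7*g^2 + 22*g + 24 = (g - 4)*(g^3 - 7*g - 6) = (g - 4)*(g - 3)*(g^2 + 3*g + 2) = (g - 4)*(g - 3)*(g + 1)*(g + 2)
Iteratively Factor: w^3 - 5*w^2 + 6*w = (w - 2)*(w^2 - 3*w) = w*(w - 2)*(w - 3)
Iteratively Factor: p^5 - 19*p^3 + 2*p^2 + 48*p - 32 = (p + 4)*(p^4 - 4*p^3 - 3*p^2 + 14*p - 8) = (p - 1)*(p + 4)*(p^3 - 3*p^2 - 6*p + 8) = (p - 1)*(p + 2)*(p + 4)*(p^2 - 5*p + 4) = (p - 4)*(p - 1)*(p + 2)*(p + 4)*(p - 1)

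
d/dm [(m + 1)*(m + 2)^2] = (m + 2)*(3*m + 4)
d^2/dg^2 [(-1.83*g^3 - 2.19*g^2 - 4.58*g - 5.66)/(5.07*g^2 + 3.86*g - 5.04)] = (-297.795192*g^3 - 995.092884*g^2 - 1645.704504*g - 747.38248)/(130.323843*g^6 + 297.662742*g^5 - 162.035172*g^4 - 534.290392*g^3 + 161.076384*g^2 + 294.150528*g - 128.024064)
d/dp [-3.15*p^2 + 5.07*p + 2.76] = 5.07 - 6.3*p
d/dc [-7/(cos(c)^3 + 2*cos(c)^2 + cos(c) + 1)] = 7*(3*sin(c)^2 - 4*cos(c) - 4)*sin(c)/(cos(c)^3 + 2*cos(c)^2 + cos(c) + 1)^2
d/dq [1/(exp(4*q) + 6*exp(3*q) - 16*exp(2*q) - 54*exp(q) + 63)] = (-4*exp(3*q) - 18*exp(2*q) + 32*exp(q) + 54)*exp(q)/(exp(4*q) + 6*exp(3*q) - 16*exp(2*q) - 54*exp(q) + 63)^2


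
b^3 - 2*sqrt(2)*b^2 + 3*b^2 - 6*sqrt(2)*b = b*(b + 3)*(b - 2*sqrt(2))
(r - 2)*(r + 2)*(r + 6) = r^3 + 6*r^2 - 4*r - 24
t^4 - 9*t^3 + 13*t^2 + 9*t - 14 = (t - 7)*(t - 2)*(t - 1)*(t + 1)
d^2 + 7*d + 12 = (d + 3)*(d + 4)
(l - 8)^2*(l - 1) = l^3 - 17*l^2 + 80*l - 64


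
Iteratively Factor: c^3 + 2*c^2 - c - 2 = (c - 1)*(c^2 + 3*c + 2) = (c - 1)*(c + 2)*(c + 1)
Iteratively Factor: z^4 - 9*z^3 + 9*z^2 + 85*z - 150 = (z - 5)*(z^3 - 4*z^2 - 11*z + 30) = (z - 5)*(z - 2)*(z^2 - 2*z - 15) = (z - 5)*(z - 2)*(z + 3)*(z - 5)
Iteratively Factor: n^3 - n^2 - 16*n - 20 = (n + 2)*(n^2 - 3*n - 10) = (n + 2)^2*(n - 5)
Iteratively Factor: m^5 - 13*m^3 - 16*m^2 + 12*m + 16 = (m - 1)*(m^4 + m^3 - 12*m^2 - 28*m - 16) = (m - 1)*(m + 2)*(m^3 - m^2 - 10*m - 8) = (m - 1)*(m + 2)^2*(m^2 - 3*m - 4) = (m - 1)*(m + 1)*(m + 2)^2*(m - 4)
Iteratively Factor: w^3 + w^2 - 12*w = (w)*(w^2 + w - 12) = w*(w + 4)*(w - 3)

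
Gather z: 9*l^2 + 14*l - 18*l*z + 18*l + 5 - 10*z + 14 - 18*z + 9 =9*l^2 + 32*l + z*(-18*l - 28) + 28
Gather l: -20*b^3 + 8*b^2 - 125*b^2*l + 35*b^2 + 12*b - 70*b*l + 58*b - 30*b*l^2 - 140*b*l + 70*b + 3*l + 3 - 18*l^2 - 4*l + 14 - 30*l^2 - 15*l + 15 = -20*b^3 + 43*b^2 + 140*b + l^2*(-30*b - 48) + l*(-125*b^2 - 210*b - 16) + 32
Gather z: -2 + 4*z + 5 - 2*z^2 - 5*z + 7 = -2*z^2 - z + 10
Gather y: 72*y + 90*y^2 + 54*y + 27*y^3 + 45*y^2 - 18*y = 27*y^3 + 135*y^2 + 108*y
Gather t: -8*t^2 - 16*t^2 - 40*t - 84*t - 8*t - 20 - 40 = -24*t^2 - 132*t - 60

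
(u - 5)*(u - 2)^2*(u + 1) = u^4 - 8*u^3 + 15*u^2 + 4*u - 20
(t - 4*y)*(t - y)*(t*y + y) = t^3*y - 5*t^2*y^2 + t^2*y + 4*t*y^3 - 5*t*y^2 + 4*y^3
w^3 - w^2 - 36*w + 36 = (w - 6)*(w - 1)*(w + 6)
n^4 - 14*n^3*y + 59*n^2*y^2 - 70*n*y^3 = n*(n - 7*y)*(n - 5*y)*(n - 2*y)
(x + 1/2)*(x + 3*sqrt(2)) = x^2 + x/2 + 3*sqrt(2)*x + 3*sqrt(2)/2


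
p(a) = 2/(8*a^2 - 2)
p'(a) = -32*a/(8*a^2 - 2)^2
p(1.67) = 0.10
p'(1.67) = -0.13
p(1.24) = 0.19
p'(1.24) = -0.37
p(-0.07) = -1.02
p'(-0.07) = 0.58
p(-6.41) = 0.01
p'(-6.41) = 0.00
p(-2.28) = 0.05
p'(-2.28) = 0.05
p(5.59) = 0.01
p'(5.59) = -0.00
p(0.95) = 0.38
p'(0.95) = -1.12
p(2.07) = 0.06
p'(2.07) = -0.06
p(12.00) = 0.00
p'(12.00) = 0.00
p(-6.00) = 0.01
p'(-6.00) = 0.00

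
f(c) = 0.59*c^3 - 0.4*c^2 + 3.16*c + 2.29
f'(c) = 1.77*c^2 - 0.8*c + 3.16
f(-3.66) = -43.56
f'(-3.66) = 29.80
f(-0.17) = 1.74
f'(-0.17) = 3.35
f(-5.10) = -102.49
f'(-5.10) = 53.28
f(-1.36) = -4.23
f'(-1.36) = 7.52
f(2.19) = 13.49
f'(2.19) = 9.90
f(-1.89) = -9.09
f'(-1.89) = 10.99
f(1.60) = 8.74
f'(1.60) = 6.41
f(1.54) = 8.36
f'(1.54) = 6.13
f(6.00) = 134.29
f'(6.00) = 62.08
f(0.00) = 2.29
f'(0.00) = 3.16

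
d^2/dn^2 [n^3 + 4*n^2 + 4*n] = 6*n + 8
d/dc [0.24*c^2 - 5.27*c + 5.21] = 0.48*c - 5.27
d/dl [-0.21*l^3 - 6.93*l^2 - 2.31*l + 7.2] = -0.63*l^2 - 13.86*l - 2.31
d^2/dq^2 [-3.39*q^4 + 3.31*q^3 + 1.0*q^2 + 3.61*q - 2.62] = -40.68*q^2 + 19.86*q + 2.0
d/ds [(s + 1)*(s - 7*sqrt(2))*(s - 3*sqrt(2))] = 3*s^2 - 20*sqrt(2)*s + 2*s - 10*sqrt(2) + 42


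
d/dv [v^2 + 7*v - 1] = 2*v + 7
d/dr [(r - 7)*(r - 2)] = 2*r - 9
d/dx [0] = 0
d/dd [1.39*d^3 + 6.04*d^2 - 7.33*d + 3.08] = 4.17*d^2 + 12.08*d - 7.33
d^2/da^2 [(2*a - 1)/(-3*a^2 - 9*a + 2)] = 6*(-3*(2*a - 1)*(2*a + 3)^2 + (6*a + 5)*(3*a^2 + 9*a - 2))/(3*a^2 + 9*a - 2)^3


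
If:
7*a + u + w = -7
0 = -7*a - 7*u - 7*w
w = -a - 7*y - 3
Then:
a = -7/6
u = 7*y + 3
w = -7*y - 11/6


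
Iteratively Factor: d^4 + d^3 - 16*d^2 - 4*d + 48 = (d - 2)*(d^3 + 3*d^2 - 10*d - 24) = (d - 2)*(d + 2)*(d^2 + d - 12) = (d - 3)*(d - 2)*(d + 2)*(d + 4)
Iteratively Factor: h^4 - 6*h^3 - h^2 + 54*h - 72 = (h - 4)*(h^3 - 2*h^2 - 9*h + 18) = (h - 4)*(h + 3)*(h^2 - 5*h + 6) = (h - 4)*(h - 3)*(h + 3)*(h - 2)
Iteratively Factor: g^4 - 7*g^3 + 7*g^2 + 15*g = (g)*(g^3 - 7*g^2 + 7*g + 15) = g*(g - 5)*(g^2 - 2*g - 3) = g*(g - 5)*(g + 1)*(g - 3)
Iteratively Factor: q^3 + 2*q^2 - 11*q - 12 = (q + 4)*(q^2 - 2*q - 3) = (q + 1)*(q + 4)*(q - 3)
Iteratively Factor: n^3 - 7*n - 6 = (n - 3)*(n^2 + 3*n + 2) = (n - 3)*(n + 1)*(n + 2)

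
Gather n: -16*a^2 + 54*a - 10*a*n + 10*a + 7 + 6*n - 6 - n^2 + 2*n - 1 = -16*a^2 + 64*a - n^2 + n*(8 - 10*a)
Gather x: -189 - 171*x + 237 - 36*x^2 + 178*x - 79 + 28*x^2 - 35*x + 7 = -8*x^2 - 28*x - 24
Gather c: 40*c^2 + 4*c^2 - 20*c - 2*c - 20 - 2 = 44*c^2 - 22*c - 22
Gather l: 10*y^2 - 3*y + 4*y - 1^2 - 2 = 10*y^2 + y - 3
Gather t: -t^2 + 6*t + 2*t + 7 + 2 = -t^2 + 8*t + 9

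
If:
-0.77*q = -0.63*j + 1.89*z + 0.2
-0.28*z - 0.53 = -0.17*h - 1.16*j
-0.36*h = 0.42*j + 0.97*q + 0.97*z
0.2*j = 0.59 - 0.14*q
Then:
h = -6.19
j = 1.19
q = 2.52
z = -0.74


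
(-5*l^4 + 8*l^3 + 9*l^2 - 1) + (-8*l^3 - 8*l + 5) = -5*l^4 + 9*l^2 - 8*l + 4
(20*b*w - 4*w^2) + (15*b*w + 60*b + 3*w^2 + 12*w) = 35*b*w + 60*b - w^2 + 12*w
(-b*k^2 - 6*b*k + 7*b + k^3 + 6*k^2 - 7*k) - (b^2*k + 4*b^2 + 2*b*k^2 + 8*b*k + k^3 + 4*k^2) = -b^2*k - 4*b^2 - 3*b*k^2 - 14*b*k + 7*b + 2*k^2 - 7*k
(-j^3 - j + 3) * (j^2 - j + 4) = -j^5 + j^4 - 5*j^3 + 4*j^2 - 7*j + 12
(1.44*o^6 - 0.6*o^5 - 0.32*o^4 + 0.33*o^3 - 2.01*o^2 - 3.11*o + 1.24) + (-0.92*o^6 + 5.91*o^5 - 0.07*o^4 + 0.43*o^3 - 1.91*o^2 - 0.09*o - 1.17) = 0.52*o^6 + 5.31*o^5 - 0.39*o^4 + 0.76*o^3 - 3.92*o^2 - 3.2*o + 0.0700000000000001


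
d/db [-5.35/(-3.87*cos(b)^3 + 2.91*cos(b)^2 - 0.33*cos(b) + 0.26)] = (62.1135*cos(b)^2 - 31.137*cos(b) + 1.7655)*sin(b)/(3.87*cos(b)^3 - 2.91*cos(b)^2 + 0.33*cos(b) - 0.26)^2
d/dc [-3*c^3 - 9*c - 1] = -9*c^2 - 9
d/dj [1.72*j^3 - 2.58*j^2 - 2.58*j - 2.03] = 5.16*j^2 - 5.16*j - 2.58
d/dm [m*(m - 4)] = 2*m - 4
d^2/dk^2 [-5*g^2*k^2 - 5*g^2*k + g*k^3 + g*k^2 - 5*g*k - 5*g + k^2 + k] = -10*g^2 + 6*g*k + 2*g + 2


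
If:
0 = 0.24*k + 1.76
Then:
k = -7.33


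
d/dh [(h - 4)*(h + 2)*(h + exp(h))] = h^2*exp(h) + 3*h^2 - 4*h - 10*exp(h) - 8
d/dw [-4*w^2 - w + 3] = -8*w - 1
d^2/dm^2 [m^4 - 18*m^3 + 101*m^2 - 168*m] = 12*m^2 - 108*m + 202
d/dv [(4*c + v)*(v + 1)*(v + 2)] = 8*c*v + 12*c + 3*v^2 + 6*v + 2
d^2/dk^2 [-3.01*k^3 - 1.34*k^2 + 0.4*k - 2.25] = -18.06*k - 2.68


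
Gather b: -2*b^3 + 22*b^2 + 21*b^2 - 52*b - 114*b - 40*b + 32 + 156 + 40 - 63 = -2*b^3 + 43*b^2 - 206*b + 165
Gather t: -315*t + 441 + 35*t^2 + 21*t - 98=35*t^2 - 294*t + 343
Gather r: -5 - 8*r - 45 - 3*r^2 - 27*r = -3*r^2 - 35*r - 50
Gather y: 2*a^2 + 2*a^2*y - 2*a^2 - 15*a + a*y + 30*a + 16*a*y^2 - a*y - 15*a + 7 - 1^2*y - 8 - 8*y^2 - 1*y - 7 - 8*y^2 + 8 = y^2*(16*a - 16) + y*(2*a^2 - 2)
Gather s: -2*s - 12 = -2*s - 12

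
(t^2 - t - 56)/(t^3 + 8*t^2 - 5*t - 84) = (t - 8)/(t^2 + t - 12)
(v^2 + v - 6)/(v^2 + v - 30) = (v^2 + v - 6)/(v^2 + v - 30)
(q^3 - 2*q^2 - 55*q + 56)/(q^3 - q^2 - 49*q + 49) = (q - 8)/(q - 7)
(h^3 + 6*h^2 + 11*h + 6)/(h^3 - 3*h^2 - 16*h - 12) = (h + 3)/(h - 6)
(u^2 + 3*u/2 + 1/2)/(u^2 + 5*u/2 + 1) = (u + 1)/(u + 2)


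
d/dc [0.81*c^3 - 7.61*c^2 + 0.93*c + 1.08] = 2.43*c^2 - 15.22*c + 0.93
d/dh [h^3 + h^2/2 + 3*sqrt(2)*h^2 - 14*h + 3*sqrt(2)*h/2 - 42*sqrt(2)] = 3*h^2 + h + 6*sqrt(2)*h - 14 + 3*sqrt(2)/2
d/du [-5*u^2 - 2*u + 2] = -10*u - 2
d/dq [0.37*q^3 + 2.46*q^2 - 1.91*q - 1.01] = 1.11*q^2 + 4.92*q - 1.91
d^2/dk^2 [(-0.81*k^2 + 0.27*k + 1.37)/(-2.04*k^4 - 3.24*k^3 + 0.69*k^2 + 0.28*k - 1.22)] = (20.225376*k^8 + 18.6390720000001*k^7 - 123.294888*k^6 - 280.828296*k^5 - 179.14608*k^4 + 19.68933*k^3 + 61.357734*k^2 + 29.540196*k - 0.294604)/(8.489664*k^12 + 40.450752*k^11 + 55.6308*k^10 + 3.152736*k^9 - 14.688972*k^8 + 46.556748*k^7 + 32.024691*k^6 - 20.183652*k^5 + 4.048542*k^4 + 15.85952*k^3 - 2.794044*k^2 - 1.250256*k + 1.815848)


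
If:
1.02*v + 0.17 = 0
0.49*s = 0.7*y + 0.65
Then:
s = 1.42857142857143*y + 1.3265306122449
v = -0.17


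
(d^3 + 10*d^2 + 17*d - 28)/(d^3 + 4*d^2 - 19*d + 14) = (d + 4)/(d - 2)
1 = 1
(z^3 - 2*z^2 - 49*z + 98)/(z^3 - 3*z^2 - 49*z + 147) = (z - 2)/(z - 3)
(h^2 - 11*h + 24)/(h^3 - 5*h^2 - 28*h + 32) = (h - 3)/(h^2 + 3*h - 4)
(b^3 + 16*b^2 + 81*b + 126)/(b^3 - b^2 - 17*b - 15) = (b^2 + 13*b + 42)/(b^2 - 4*b - 5)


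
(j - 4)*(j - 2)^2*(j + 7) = j^4 - j^3 - 36*j^2 + 124*j - 112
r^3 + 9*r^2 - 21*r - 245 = (r - 5)*(r + 7)^2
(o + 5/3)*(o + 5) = o^2 + 20*o/3 + 25/3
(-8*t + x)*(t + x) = -8*t^2 - 7*t*x + x^2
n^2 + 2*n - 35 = (n - 5)*(n + 7)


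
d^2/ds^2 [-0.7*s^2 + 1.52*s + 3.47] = -1.40000000000000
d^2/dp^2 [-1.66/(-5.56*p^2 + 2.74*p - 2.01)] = (-102.633152*p^2 + 50.578208*p + 1.66*(11.12*p - 2.74)*(22.24*p - 5.48) - 37.102992)/(5.56*p^2 - 2.74*p + 2.01)^3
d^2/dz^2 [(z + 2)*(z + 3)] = 2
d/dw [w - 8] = 1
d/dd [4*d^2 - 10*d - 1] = 8*d - 10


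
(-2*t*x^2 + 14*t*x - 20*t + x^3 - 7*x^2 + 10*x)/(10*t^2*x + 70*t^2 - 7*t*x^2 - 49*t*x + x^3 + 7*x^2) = (x^2 - 7*x + 10)/(-5*t*x - 35*t + x^2 + 7*x)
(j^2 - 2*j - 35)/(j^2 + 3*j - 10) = (j - 7)/(j - 2)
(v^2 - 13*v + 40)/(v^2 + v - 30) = (v - 8)/(v + 6)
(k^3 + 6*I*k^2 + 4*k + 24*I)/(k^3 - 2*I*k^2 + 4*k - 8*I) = (k + 6*I)/(k - 2*I)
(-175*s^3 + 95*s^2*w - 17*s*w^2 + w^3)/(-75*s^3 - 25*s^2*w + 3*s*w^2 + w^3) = (35*s^2 - 12*s*w + w^2)/(15*s^2 + 8*s*w + w^2)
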